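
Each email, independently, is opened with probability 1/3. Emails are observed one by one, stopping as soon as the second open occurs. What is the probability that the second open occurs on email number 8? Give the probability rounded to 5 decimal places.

0.06828

Y = trial on which the second success occurs; negative binomial, r=2, p=0.333333.
P(Y=8) = C(7,1) · p^2 · (1−p)^6
= 7 · 0.11111 · 0.087791 = 0.0682823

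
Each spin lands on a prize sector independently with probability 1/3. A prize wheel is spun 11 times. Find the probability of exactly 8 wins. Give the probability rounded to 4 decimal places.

0.0075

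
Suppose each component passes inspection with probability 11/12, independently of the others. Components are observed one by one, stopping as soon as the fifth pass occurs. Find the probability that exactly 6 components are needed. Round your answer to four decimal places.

Y = trial on which the fifth success occurs; negative binomial, r=5, p=0.916667.
P(Y=6) = C(5,4) · p^5 · (1−p)^1
= 5 · 0.64723 · 0.083333 = 0.269678

0.2697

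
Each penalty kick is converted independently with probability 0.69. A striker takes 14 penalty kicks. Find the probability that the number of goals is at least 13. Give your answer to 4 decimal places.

X ~ Binomial(14, 0.69); P(X ≥ 13) = Σ C(14,k) p^k (1−p)^(14−k) over k:
  k=13: C(14,13)·0.69^13·0.31^1 = 0.034876
  k=14: C(14,14)·0.69^14·0.31^0 = 0.005545
Total = 0.040421

0.0404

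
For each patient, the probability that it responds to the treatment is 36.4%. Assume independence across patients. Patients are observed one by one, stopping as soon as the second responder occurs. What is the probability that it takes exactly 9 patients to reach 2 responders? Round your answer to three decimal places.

Y = trial on which the second success occurs; negative binomial, r=2, p=0.364.
P(Y=9) = C(8,1) · p^2 · (1−p)^7
= 8 · 0.1325 · 0.042092 = 0.04462

0.045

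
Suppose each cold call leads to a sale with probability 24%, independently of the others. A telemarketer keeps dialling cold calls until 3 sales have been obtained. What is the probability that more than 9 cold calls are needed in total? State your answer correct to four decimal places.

0.6287

Needing more than 9 cold calls ⇔ fewer than 3 successes in the first 9. With X ~ Binomial(9, 0.24), P(Y > 9) = P(X ≤ 2).
  k=0: C(9,0)·0.24^0·0.76^9 = 0.084591
  k=1: C(9,1)·0.24^1·0.76^8 = 0.240416
  k=2: C(9,2)·0.24^2·0.76^7 = 0.303683
P(X ≤ 2) = 0.628689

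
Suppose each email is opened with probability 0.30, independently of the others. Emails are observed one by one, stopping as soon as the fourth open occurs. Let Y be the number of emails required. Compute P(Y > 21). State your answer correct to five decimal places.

Needing more than 21 emails ⇔ fewer than 4 successes in the first 21. With X ~ Binomial(21, 0.30), P(Y > 21) = P(X ≤ 3).
  k=0: C(21,0)·0.30^0·0.70^21 = 0.0005585
  k=1: C(21,1)·0.30^1·0.70^20 = 0.0050269
  k=2: C(21,2)·0.30^2·0.70^19 = 0.0215439
  k=3: C(21,3)·0.30^3·0.70^18 = 0.0584763
P(X ≤ 3) = 0.0856057

0.08561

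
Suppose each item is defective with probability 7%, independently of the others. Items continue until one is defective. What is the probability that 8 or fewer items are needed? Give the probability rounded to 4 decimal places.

Y = number of items to the first success; geometric, p = 0.07.
P(Y ≤ 8) = 1 − (1−p)^8 = 1 − 0.559582 = 0.440418

0.4404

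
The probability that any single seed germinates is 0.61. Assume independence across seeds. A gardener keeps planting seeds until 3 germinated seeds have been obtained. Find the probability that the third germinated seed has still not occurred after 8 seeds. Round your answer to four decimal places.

0.0439

Needing more than 8 seeds ⇔ fewer than 3 successes in the first 8. With X ~ Binomial(8, 0.61), P(Y > 8) = P(X ≤ 2).
  k=0: C(8,0)·0.61^0·0.39^8 = 0.000535
  k=1: C(8,1)·0.61^1·0.39^7 = 0.006697
  k=2: C(8,2)·0.61^2·0.39^6 = 0.036661
P(X ≤ 2) = 0.043893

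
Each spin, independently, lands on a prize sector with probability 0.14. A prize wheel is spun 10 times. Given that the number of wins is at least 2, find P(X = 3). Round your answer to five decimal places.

X ~ Binomial(10, 0.14). Want P(X=3 | X≥2) = P(X=3) / P(X≥2).
P(X=3) = C(10,3)·0.14^3·0.86^7 = 0.1145657
P(X≥2) = 1 − 0.2213016 − 0.3602584 = 0.4184400
Ratio = 0.1145657 / 0.4184400 = 0.2737923

0.27379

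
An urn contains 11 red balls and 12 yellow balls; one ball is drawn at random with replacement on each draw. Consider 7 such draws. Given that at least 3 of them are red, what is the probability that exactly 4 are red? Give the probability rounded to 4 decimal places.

0.3532

X ~ Binomial(7, 0.478261). Want P(X=4 | X≥3) = P(X=4) / P(X≥3).
P(X=4) = C(7,4)·0.478261^4·0.521739^3 = 0.260068
P(X≥3) = 1 − 0.010524 − 0.067528 − 0.185702 = 0.736246
Ratio = 0.260068 / 0.736246 = 0.353236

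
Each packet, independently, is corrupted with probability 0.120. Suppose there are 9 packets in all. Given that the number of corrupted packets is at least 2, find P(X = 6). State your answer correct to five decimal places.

0.00058

X ~ Binomial(9, 0.12). Want P(X=6 | X≥2) = P(X=6) / P(X≥2).
P(X=6) = C(9,6)·0.12^6·0.88^3 = 0.0001709
P(X≥2) = 1 − 0.3164784 − 0.3884053 = 0.2951163
Ratio = 0.0001709 / 0.2951163 = 0.0005792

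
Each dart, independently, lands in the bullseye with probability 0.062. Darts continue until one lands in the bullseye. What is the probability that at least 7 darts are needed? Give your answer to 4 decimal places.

Y = number of darts to the first success; geometric, p = 0.062.
P(Y > 6) = P(first 6 all fail) = (1−p)^6 = 0.681110

0.6811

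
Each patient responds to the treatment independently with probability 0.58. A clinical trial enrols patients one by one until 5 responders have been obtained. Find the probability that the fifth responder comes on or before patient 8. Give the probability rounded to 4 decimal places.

Finishing within 8 patients ⇔ at least 5 successes in the first 8. With X ~ Binomial(8, 0.58), P(Y ≤ 8) = 1 − P(X ≤ 4).
  k=0: C(8,0)·0.58^0·0.42^8 = 0.000968
  k=1: C(8,1)·0.58^1·0.42^7 = 0.010697
  k=2: C(8,2)·0.58^2·0.42^6 = 0.051702
  k=3: C(8,3)·0.58^3·0.42^5 = 0.142797
  k=4: C(8,4)·0.58^4·0.42^4 = 0.246494
1 − 0.452659 = 0.547341

0.5473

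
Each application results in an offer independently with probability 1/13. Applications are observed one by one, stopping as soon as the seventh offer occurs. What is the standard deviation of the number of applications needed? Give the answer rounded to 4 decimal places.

33.0454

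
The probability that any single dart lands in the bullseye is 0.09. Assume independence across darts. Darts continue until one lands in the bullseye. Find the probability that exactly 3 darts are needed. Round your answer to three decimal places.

0.075

Geometric (trials to first success), p = 0.09.
P(Y = 3) = (1−p)^2 · p = 0.8281 · 0.09 = 0.07453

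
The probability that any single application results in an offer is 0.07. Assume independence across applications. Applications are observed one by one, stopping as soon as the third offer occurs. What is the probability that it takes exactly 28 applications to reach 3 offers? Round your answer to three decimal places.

0.020

Y = trial on which the third success occurs; negative binomial, r=3, p=0.07.
P(Y=28) = C(27,2) · p^3 · (1−p)^25
= 351 · 0.000343 · 0.16296 = 0.01962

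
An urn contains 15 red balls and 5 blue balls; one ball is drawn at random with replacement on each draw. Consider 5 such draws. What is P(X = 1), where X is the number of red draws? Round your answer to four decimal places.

0.0146

X ~ Binomial(n=5, p=0.75).
P(X=1) = C(5,1) · p^1 · (1−p)^4
= 5 · 0.75 · 0.0039062 = 0.014648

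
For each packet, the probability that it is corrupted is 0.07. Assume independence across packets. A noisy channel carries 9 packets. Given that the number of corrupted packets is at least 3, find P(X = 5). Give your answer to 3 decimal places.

X ~ Binomial(9, 0.07). Want P(X=5 | X≥3) = P(X=5) / P(X≥3).
P(X=5) = C(9,5)·0.07^5·0.93^4 = 0.00016
P(X≥3) = 1 − 0.52041 − 0.35254 − 0.10614 = 0.02091
Ratio = 0.00016 / 0.02091 = 0.00758

0.008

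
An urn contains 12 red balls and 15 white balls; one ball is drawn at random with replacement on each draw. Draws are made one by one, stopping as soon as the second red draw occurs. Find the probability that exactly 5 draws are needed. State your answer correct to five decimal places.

Y = trial on which the second success occurs; negative binomial, r=2, p=0.444444.
P(Y=5) = C(4,1) · p^2 · (1−p)^3
= 4 · 0.19753 · 0.17147 = 0.1354807

0.13548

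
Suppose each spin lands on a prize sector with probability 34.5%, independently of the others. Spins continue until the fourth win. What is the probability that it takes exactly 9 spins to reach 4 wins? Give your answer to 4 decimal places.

Y = trial on which the fourth success occurs; negative binomial, r=4, p=0.345.
P(Y=9) = C(8,3) · p^4 · (1−p)^5
= 56 · 0.014167 · 0.12056 = 0.095647

0.0956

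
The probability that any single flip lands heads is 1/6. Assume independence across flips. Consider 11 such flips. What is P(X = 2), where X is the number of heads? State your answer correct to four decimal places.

X ~ Binomial(n=11, p=0.166667).
P(X=2) = C(11,2) · p^2 · (1−p)^9
= 55 · 0.027778 · 0.19381 = 0.296094

0.2961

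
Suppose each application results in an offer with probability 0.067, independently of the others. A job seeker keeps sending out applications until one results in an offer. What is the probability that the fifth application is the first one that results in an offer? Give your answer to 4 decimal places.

0.0508

Geometric (trials to first success), p = 0.067.
P(Y = 5) = (1−p)^4 · p = 0.75775 · 0.067 = 0.050769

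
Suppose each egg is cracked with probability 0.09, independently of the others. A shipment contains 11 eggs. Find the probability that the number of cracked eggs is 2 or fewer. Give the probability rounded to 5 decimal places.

X ~ Binomial(11, 0.09); P(X ≤ 2) = Σ C(11,k) p^k (1−p)^(11−k) over k:
  k=0: C(11,0)·0.09^0·0.91^11 = 0.3543687
  k=1: C(11,1)·0.09^1·0.91^10 = 0.3855220
  k=2: C(11,2)·0.09^2·0.91^9 = 0.1906427
Total = 0.9305334

0.93053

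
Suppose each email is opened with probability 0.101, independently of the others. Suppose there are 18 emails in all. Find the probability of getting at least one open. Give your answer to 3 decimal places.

0.853

P(at least one) = 1 − P(none) = 1 − (1 − 0.101)^18
= 1 − 0.14712 = 0.85288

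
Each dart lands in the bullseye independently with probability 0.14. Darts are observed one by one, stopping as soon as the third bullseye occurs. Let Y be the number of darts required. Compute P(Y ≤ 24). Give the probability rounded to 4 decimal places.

Finishing within 24 darts ⇔ at least 3 successes in the first 24. With X ~ Binomial(24, 0.14), P(Y ≤ 24) = 1 − P(X ≤ 2).
  k=0: C(24,0)·0.14^0·0.86^24 = 0.026789
  k=1: C(24,1)·0.14^1·0.86^23 = 0.104666
  k=2: C(24,2)·0.14^2·0.86^22 = 0.195944
1 − 0.327399 = 0.672601

0.6726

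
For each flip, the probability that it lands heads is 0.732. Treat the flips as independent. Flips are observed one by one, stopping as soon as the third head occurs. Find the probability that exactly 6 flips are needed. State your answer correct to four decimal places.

0.0755

Y = trial on which the third success occurs; negative binomial, r=3, p=0.732.
P(Y=6) = C(5,2) · p^3 · (1−p)^3
= 10 · 0.39222 · 0.019249 = 0.075498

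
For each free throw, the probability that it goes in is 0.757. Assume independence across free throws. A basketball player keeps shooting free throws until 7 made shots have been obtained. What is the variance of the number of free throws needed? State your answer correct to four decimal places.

Y = total free throws until the seventh success; negative binomial with r=7, p=0.757.
Var(Y) = r(1−p)/p² = 7·0.243 / 0.757² = 2.968333

2.9683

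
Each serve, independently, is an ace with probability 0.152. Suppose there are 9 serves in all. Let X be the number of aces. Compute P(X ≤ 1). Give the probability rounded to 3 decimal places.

0.593

X ~ Binomial(9, 0.152); P(X ≤ 1) = Σ C(9,k) p^k (1−p)^(9−k) over k:
  k=0: C(9,0)·0.152^0·0.848^9 = 0.22676
  k=1: C(9,1)·0.152^1·0.848^8 = 0.36581
Total = 0.59257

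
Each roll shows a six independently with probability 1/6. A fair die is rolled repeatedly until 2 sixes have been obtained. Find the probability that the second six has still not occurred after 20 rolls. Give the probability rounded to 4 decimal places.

0.1304

Needing more than 20 rolls ⇔ fewer than 2 successes in the first 20. With X ~ Binomial(20, 0.166667), P(Y > 20) = P(X ≤ 1).
  k=0: C(20,0)·0.166667^0·0.833333^20 = 0.026084
  k=1: C(20,1)·0.166667^1·0.833333^19 = 0.104336
P(X ≤ 1) = 0.130420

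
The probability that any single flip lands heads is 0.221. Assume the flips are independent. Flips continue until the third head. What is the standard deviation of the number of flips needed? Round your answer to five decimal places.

6.91731

Y = total flips until the third success; negative binomial with r=3, p=0.221.
SD(Y) = √[r(1−p)/p²] = √(47.8491431) = 6.9173075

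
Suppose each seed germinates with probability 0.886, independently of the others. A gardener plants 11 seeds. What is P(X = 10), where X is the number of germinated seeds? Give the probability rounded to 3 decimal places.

X ~ Binomial(n=11, p=0.886).
P(X=10) = C(11,10) · p^10 · (1−p)^1
= 11 · 0.29808 · 0.114 = 0.37380

0.374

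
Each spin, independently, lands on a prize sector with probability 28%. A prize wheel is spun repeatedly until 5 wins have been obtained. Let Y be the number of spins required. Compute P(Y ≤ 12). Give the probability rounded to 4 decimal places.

0.2254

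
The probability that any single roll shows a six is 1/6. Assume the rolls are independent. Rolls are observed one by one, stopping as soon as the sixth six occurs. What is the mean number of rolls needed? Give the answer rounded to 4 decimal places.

Y = total rolls until the sixth success; negative binomial with r=6, p=0.166667.
E[Y] = r / p = 6 / 0.166667 = 36.000000

36.0000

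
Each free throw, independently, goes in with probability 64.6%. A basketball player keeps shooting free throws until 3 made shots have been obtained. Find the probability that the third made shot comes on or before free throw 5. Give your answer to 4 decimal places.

0.7586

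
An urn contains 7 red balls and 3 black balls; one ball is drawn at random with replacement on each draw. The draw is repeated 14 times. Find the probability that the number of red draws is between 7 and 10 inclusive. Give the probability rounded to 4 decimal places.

X ~ Binomial(14, 0.70); P(7 ≤ X ≤ 10) = Σ C(14,k) p^k (1−p)^(14−k) over k:
  k=7: C(14,7)·0.70^7·0.30^7 = 0.061813
  k=8: C(14,8)·0.70^8·0.30^6 = 0.126202
  k=9: C(14,9)·0.70^9·0.30^5 = 0.196315
  k=10: C(14,10)·0.70^10·0.30^4 = 0.229034
Total = 0.613364

0.6134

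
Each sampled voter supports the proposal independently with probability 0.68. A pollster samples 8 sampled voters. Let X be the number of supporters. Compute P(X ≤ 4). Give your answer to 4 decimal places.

0.2319

X ~ Binomial(8, 0.68); P(X ≤ 4) = Σ C(8,k) p^k (1−p)^(8−k) over k:
  k=0: C(8,0)·0.68^0·0.32^8 = 0.000110
  k=1: C(8,1)·0.68^1·0.32^7 = 0.001869
  k=2: C(8,2)·0.68^2·0.32^6 = 0.013902
  k=3: C(8,3)·0.68^3·0.32^5 = 0.059083
  k=4: C(8,4)·0.68^4·0.32^4 = 0.156940
Total = 0.231904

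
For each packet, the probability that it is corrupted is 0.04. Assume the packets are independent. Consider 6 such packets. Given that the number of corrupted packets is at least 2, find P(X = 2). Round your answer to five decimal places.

0.94579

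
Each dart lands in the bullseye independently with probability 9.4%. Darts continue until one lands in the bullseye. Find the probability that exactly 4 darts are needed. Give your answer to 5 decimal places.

Geometric (trials to first success), p = 0.094.
P(Y = 4) = (1−p)^3 · p = 0.74368 · 0.094 = 0.0699057

0.06991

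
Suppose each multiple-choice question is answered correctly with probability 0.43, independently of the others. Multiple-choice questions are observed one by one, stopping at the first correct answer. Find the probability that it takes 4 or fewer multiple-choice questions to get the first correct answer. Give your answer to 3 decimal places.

0.894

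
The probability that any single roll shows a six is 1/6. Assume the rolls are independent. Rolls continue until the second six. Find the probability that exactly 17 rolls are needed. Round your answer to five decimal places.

0.02885

Y = trial on which the second success occurs; negative binomial, r=2, p=0.166667.
P(Y=17) = C(16,1) · p^2 · (1−p)^15
= 16 · 0.027778 · 0.064905 = 0.0288469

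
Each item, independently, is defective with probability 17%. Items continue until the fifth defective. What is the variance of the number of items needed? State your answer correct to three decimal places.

143.599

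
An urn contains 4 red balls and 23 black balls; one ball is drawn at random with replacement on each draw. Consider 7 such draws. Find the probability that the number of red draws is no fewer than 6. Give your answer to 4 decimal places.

0.0001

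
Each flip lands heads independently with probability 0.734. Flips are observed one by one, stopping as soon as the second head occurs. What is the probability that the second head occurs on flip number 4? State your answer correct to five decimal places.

0.11436

Y = trial on which the second success occurs; negative binomial, r=2, p=0.734.
P(Y=4) = C(3,1) · p^2 · (1−p)^2
= 3 · 0.53876 · 0.070756 = 0.1143607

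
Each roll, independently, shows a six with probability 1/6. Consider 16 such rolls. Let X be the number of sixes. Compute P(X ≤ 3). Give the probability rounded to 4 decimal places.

X ~ Binomial(16, 0.166667); P(X ≤ 3) = Σ C(16,k) p^k (1−p)^(16−k) over k:
  k=0: C(16,0)·0.166667^0·0.833333^16 = 0.054088
  k=1: C(16,1)·0.166667^1·0.833333^15 = 0.173081
  k=2: C(16,2)·0.166667^2·0.833333^14 = 0.259622
  k=3: C(16,3)·0.166667^3·0.833333^13 = 0.242314
Total = 0.729105

0.7291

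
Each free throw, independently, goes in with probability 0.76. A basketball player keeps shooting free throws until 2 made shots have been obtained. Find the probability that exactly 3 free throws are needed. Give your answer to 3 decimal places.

0.277

Y = trial on which the second success occurs; negative binomial, r=2, p=0.76.
P(Y=3) = C(2,1) · p^2 · (1−p)^1
= 2 · 0.5776 · 0.24 = 0.27725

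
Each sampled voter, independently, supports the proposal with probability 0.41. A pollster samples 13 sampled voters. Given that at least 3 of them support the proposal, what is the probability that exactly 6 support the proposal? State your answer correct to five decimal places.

0.21355

X ~ Binomial(13, 0.41). Want P(X=6 | X≥3) = P(X=6) / P(X≥3).
P(X=6) = C(13,6)·0.41^6·0.59^7 = 0.2028544
P(X≥3) = 1 − 0.0010497 − 0.0094831 − 0.0395398 = 0.9499274
Ratio = 0.2028544 / 0.9499274 = 0.2135473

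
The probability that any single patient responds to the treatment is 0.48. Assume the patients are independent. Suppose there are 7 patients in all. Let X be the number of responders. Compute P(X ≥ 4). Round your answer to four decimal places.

0.4563

X ~ Binomial(7, 0.48); P(X ≥ 4) = Σ C(7,k) p^k (1−p)^(7−k) over k:
  k=4: C(7,4)·0.48^4·0.52^3 = 0.261242
  k=5: C(7,5)·0.48^5·0.52^2 = 0.144688
  k=6: C(7,6)·0.48^6·0.52^1 = 0.044519
  k=7: C(7,7)·0.48^7·0.52^0 = 0.005871
Total = 0.456320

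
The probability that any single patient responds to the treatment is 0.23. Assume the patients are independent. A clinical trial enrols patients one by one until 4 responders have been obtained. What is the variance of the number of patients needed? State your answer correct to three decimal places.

58.223

Y = total patients until the fourth success; negative binomial with r=4, p=0.23.
Var(Y) = r(1−p)/p² = 4·0.77 / 0.23² = 58.22306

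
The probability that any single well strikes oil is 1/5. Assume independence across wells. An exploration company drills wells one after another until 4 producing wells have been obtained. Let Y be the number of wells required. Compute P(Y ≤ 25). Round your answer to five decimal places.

Finishing within 25 wells ⇔ at least 4 successes in the first 25. With X ~ Binomial(25, 0.20), P(Y ≤ 25) = 1 − P(X ≤ 3).
  k=0: C(25,0)·0.20^0·0.80^25 = 0.0037779
  k=1: C(25,1)·0.20^1·0.80^24 = 0.0236118
  k=2: C(25,2)·0.20^2·0.80^23 = 0.0708355
  k=3: C(25,3)·0.20^3·0.80^22 = 0.1357680
1 − 0.2339933 = 0.7660067

0.76601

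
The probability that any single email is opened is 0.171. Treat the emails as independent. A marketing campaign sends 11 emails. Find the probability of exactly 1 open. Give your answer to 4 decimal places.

0.2884

X ~ Binomial(n=11, p=0.171).
P(X=1) = C(11,1) · p^1 · (1−p)^10
= 11 · 0.171 · 0.1533 = 0.288359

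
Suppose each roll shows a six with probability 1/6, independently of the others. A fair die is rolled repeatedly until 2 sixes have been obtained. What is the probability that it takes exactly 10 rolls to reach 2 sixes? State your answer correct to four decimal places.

0.0581

Y = trial on which the second success occurs; negative binomial, r=2, p=0.166667.
P(Y=10) = C(9,1) · p^2 · (1−p)^8
= 9 · 0.027778 · 0.23257 = 0.058142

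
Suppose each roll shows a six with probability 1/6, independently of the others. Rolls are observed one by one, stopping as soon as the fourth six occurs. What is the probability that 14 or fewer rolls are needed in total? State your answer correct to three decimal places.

0.194

Finishing within 14 rolls ⇔ at least 4 successes in the first 14. With X ~ Binomial(14, 0.166667), P(Y ≤ 14) = 1 − P(X ≤ 3).
  k=0: C(14,0)·0.166667^0·0.833333^14 = 0.07789
  k=1: C(14,1)·0.166667^1·0.833333^13 = 0.21808
  k=2: C(14,2)·0.166667^2·0.833333^12 = 0.28351
  k=3: C(14,3)·0.166667^3·0.833333^11 = 0.22681
1 − 0.80628 = 0.19372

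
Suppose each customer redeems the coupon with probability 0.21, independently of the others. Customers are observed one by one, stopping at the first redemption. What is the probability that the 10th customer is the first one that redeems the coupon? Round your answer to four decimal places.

Geometric (trials to first success), p = 0.21.
P(Y = 10) = (1−p)^9 · p = 0.11985 · 0.21 = 0.025169

0.0252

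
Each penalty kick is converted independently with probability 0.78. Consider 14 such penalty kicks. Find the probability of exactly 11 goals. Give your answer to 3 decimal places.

X ~ Binomial(n=14, p=0.78).
P(X=11) = C(14,11) · p^11 · (1−p)^3
= 364 · 0.065019 · 0.010648 = 0.25201

0.252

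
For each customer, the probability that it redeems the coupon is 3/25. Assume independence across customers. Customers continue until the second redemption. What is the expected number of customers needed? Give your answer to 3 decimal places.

16.667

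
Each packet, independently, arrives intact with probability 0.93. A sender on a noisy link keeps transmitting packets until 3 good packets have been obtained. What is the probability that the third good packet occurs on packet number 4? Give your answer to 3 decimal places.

0.169

Y = trial on which the third success occurs; negative binomial, r=3, p=0.93.
P(Y=4) = C(3,2) · p^3 · (1−p)^1
= 3 · 0.80436 · 0.07 = 0.16891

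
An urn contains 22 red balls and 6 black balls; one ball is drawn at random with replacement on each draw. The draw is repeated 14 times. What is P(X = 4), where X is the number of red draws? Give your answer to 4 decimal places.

X ~ Binomial(n=14, p=0.785714).
P(X=4) = C(14,4) · p^4 · (1−p)^10
= 1001 · 0.38112 · 2.0414e-07 = 0.000078

0.0001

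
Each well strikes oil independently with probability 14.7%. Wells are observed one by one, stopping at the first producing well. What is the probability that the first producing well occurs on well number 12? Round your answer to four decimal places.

0.0256

Geometric (trials to first success), p = 0.147.
P(Y = 12) = (1−p)^11 · p = 0.17396 · 0.147 = 0.025572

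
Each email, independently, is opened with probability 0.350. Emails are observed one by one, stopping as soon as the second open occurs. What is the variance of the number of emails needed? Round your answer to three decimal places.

10.612

Y = total emails until the second success; negative binomial with r=2, p=0.35.
Var(Y) = r(1−p)/p² = 2·0.65 / 0.35² = 10.61224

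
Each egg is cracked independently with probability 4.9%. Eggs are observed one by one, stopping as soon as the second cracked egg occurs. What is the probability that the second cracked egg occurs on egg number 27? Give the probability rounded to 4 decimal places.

0.0178

Y = trial on which the second success occurs; negative binomial, r=2, p=0.049.
P(Y=27) = C(26,1) · p^2 · (1−p)^25
= 26 · 0.002401 · 0.28478 = 0.017778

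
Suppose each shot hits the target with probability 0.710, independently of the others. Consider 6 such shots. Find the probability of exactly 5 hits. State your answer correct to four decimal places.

0.3139

X ~ Binomial(n=6, p=0.71).
P(X=5) = C(6,5) · p^5 · (1−p)^1
= 6 · 0.18042 · 0.29 = 0.313936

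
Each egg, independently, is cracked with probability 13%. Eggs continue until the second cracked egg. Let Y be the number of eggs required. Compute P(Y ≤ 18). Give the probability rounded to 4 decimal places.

0.6992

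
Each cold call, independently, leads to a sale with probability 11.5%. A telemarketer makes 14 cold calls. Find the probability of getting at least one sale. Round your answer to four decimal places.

P(at least one) = 1 − P(none) = 1 − (1 − 0.115)^14
= 1 − 0.180803 = 0.819197

0.8192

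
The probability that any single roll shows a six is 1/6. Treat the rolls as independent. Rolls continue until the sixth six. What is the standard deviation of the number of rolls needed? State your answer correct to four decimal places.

13.4164

Y = total rolls until the sixth success; negative binomial with r=6, p=0.166667.
SD(Y) = √[r(1−p)/p²] = √(180.000000) = 13.416408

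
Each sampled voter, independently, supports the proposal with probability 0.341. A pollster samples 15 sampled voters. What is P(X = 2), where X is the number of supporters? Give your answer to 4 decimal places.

X ~ Binomial(n=15, p=0.341).
P(X=2) = C(15,2) · p^2 · (1−p)^13
= 105 · 0.11628 · 0.0044209 = 0.053977

0.0540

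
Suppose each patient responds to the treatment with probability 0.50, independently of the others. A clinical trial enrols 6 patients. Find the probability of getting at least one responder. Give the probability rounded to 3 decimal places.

P(at least one) = 1 − P(none) = 1 − (1 − 0.50)^6
= 1 − 0.01562 = 0.98438

0.984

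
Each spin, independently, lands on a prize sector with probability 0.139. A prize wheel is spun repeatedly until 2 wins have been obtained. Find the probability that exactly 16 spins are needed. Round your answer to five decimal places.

0.03566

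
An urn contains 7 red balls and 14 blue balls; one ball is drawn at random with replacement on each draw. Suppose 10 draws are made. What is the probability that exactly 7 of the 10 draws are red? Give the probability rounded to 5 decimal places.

0.01626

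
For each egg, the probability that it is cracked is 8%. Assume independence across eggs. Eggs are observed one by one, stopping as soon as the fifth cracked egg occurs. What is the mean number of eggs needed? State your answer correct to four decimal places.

62.5000

Y = total eggs until the fifth success; negative binomial with r=5, p=0.08.
E[Y] = r / p = 5 / 0.08 = 62.500000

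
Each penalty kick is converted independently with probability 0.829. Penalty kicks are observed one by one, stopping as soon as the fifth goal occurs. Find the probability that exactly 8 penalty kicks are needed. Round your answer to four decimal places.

0.0685

Y = trial on which the fifth success occurs; negative binomial, r=5, p=0.829.
P(Y=8) = C(7,4) · p^5 · (1−p)^3
= 35 · 0.39154 · 0.0050002 = 0.068522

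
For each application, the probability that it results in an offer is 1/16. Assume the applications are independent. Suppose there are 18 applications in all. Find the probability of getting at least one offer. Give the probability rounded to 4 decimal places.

P(at least one) = 1 − P(none) = 1 − (1 − 0.0625)^18
= 1 − 0.312956 = 0.687044

0.6870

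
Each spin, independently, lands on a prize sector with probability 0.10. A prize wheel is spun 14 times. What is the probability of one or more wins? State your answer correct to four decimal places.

P(at least one) = 1 − P(none) = 1 − (1 − 0.10)^14
= 1 − 0.228768 = 0.771232

0.7712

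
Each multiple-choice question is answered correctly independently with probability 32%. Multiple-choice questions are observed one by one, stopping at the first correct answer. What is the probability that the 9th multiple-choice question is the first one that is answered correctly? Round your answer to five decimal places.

0.01463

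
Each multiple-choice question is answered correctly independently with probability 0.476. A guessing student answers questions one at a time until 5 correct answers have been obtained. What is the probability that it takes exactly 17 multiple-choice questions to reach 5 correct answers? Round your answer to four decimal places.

0.0191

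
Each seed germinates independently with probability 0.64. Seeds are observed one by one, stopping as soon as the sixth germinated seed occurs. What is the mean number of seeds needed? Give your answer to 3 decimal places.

9.375

Y = total seeds until the sixth success; negative binomial with r=6, p=0.64.
E[Y] = r / p = 6 / 0.64 = 9.37500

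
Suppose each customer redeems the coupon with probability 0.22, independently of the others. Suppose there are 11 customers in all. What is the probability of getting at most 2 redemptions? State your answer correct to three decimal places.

X ~ Binomial(11, 0.22); P(X ≤ 2) = Σ C(11,k) p^k (1−p)^(11−k) over k:
  k=0: C(11,0)·0.22^0·0.78^11 = 0.06502
  k=1: C(11,1)·0.22^1·0.78^10 = 0.20173
  k=2: C(11,2)·0.22^2·0.78^9 = 0.28449
Total = 0.55123

0.551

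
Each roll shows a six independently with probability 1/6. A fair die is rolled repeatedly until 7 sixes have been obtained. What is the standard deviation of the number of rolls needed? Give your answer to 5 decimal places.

14.49138

Y = total rolls until the seventh success; negative binomial with r=7, p=0.166667.
SD(Y) = √[r(1−p)/p²] = √(210.0000000) = 14.4913767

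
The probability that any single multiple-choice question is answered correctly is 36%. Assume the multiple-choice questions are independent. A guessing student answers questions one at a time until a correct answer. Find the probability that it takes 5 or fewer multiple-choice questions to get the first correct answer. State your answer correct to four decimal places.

Y = number of multiple-choice questions to the first success; geometric, p = 0.36.
P(Y ≤ 5) = 1 − (1−p)^5 = 1 − 0.107374 = 0.892626

0.8926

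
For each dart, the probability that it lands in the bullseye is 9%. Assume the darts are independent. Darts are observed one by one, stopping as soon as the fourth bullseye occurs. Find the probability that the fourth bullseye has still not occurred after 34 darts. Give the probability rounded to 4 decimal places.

Needing more than 34 darts ⇔ fewer than 4 successes in the first 34. With X ~ Binomial(34, 0.09), P(Y > 34) = P(X ≤ 3).
  k=0: C(34,0)·0.09^0·0.91^34 = 0.040496
  k=1: C(34,1)·0.09^1·0.91^33 = 0.136172
  k=2: C(34,2)·0.09^2·0.91^32 = 0.222215
  k=3: C(34,3)·0.09^3·0.91^31 = 0.234424
P(X ≤ 3) = 0.633306

0.6333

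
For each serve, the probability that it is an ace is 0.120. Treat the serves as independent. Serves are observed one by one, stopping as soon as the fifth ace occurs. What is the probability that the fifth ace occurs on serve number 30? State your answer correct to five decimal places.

Y = trial on which the fifth success occurs; negative binomial, r=5, p=0.12.
P(Y=30) = C(29,4) · p^5 · (1−p)^25
= 23751 · 2.4883e-05 · 0.040932 = 0.0241911

0.02419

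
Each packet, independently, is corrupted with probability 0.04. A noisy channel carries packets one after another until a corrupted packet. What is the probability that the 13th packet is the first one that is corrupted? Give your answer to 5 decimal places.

0.02451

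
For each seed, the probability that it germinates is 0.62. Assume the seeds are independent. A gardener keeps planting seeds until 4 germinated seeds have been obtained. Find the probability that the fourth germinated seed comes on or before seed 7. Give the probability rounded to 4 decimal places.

Finishing within 7 seeds ⇔ at least 4 successes in the first 7. With X ~ Binomial(7, 0.62), P(Y ≤ 7) = 1 − P(X ≤ 3).
  k=0: C(7,0)·0.62^0·0.38^7 = 0.001144
  k=1: C(7,1)·0.62^1·0.38^6 = 0.013067
  k=2: C(7,2)·0.62^2·0.38^5 = 0.063962
  k=3: C(7,3)·0.62^3·0.38^4 = 0.173931
1 − 0.252105 = 0.747895

0.7479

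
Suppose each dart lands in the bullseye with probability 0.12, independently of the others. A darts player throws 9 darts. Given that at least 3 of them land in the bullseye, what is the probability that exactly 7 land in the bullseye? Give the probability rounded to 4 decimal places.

X ~ Binomial(9, 0.12). Want P(X=7 | X≥3) = P(X=7) / P(X≥3).
P(X=7) = C(9,7)·0.12^7·0.88^2 = 0.000010
P(X≥3) = 1 − 0.316478 − 0.388405 − 0.211857 = 0.083259
Ratio = 0.000010 / 0.083259 = 0.000120

0.0001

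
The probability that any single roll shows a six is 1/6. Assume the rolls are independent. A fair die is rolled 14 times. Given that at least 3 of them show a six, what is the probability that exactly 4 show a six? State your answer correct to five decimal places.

X ~ Binomial(14, 0.166667). Want P(X=4 | X≥3) = P(X=4) / P(X≥3).
P(X=4) = C(14,4)·0.166667^4·0.833333^10 = 0.1247431
P(X≥3) = 1 − 0.0778866 − 0.2180824 − 0.2835071 = 0.4205240
Ratio = 0.1247431 / 0.4205240 = 0.2966374

0.29664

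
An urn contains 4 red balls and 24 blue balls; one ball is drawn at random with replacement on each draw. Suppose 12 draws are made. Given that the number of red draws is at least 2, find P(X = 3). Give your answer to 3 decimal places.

0.303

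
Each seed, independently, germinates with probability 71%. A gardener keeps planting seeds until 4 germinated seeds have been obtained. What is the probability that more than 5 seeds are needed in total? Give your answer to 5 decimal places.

0.45111

Needing more than 5 seeds ⇔ fewer than 4 successes in the first 5. With X ~ Binomial(5, 0.71), P(Y > 5) = P(X ≤ 3).
  k=0: C(5,0)·0.71^0·0.29^5 = 0.0020511
  k=1: C(5,1)·0.71^1·0.29^4 = 0.0251085
  k=2: C(5,2)·0.71^2·0.29^3 = 0.1229449
  k=3: C(5,3)·0.71^3·0.29^2 = 0.3010032
P(X ≤ 3) = 0.4511077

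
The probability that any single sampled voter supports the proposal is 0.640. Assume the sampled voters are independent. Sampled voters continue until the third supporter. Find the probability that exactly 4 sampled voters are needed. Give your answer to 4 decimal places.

0.2831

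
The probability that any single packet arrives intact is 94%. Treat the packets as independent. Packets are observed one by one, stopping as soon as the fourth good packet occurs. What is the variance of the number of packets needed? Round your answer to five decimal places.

Y = total packets until the fourth success; negative binomial with r=4, p=0.94.
Var(Y) = r(1−p)/p² = 4·0.06 / 0.94² = 0.2716161

0.27162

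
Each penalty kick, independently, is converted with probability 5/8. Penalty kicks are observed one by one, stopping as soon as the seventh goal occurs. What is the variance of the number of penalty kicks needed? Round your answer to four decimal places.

Y = total penalty kicks until the seventh success; negative binomial with r=7, p=0.625.
Var(Y) = r(1−p)/p² = 7·0.375 / 0.625² = 6.720000

6.7200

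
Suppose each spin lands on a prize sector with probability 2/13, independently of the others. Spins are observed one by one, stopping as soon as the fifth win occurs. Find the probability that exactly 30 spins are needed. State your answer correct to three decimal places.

Y = trial on which the fifth success occurs; negative binomial, r=5, p=0.153846.
P(Y=30) = C(29,4) · p^5 · (1−p)^25
= 23751 · 8.6185e-05 · 0.015354 = 0.03143

0.031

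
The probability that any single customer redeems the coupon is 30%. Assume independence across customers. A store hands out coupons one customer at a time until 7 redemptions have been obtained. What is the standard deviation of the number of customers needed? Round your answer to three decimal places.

7.379

Y = total customers until the seventh success; negative binomial with r=7, p=0.30.
SD(Y) = √[r(1−p)/p²] = √(54.44444) = 7.37865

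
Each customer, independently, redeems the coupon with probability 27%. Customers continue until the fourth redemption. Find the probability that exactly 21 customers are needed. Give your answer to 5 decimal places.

0.02876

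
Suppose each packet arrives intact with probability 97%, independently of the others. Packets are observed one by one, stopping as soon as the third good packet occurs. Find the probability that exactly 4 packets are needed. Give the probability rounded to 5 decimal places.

0.08214

Y = trial on which the third success occurs; negative binomial, r=3, p=0.97.
P(Y=4) = C(3,2) · p^3 · (1−p)^1
= 3 · 0.91267 · 0.03 = 0.0821406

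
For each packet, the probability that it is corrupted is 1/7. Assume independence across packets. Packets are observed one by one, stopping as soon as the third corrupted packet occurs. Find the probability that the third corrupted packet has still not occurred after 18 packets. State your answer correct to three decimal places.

0.515

Needing more than 18 packets ⇔ fewer than 3 successes in the first 18. With X ~ Binomial(18, 0.142857), P(Y > 18) = P(X ≤ 2).
  k=0: C(18,0)·0.142857^0·0.857143^18 = 0.06237
  k=1: C(18,1)·0.142857^1·0.857143^17 = 0.18710
  k=2: C(18,2)·0.142857^2·0.857143^16 = 0.26506
P(X ≤ 2) = 0.51453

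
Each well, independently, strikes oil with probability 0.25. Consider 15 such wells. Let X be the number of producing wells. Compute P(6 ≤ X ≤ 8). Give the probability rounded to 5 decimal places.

0.14418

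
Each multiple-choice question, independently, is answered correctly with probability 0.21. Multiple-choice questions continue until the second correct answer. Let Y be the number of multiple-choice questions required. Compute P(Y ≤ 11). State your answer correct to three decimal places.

Finishing within 11 multiple-choice questions ⇔ at least 2 successes in the first 11. With X ~ Binomial(11, 0.21), P(Y ≤ 11) = 1 − P(X ≤ 1).
  k=0: C(11,0)·0.21^0·0.79^11 = 0.07480
  k=1: C(11,1)·0.21^1·0.79^10 = 0.21872
1 − 0.29352 = 0.70648

0.706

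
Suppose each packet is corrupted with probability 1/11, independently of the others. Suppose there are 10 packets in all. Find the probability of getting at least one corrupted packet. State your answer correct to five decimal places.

0.61446

P(at least one) = 1 − P(none) = 1 − (1 − 0.090909)^10
= 1 − 0.3855433 = 0.6144567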